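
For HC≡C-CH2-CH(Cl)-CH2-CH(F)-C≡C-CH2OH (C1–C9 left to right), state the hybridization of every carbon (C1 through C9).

C1 sp, C2 sp, C3 sp3, C4 sp3, C5 sp3, C6 sp3, C7 sp, C8 sp, C9 sp3

C1 carries 2 σ bonds, plus two π bonds, giving a steric number of 2, so it is sp.
C2 carries 2 σ bonds, plus two π bonds, giving a steric number of 2, so it is sp.
C3 has 4 σ bonds: steric number 4 → sp3.
C4 (4 σ bonds) has steric number 4: sp3.
C5: 4 σ bonds; 4 regions of electron density → sp3.
C6 is sp3: 4 σ bonds, 4 electron-density regions.
C7 is sp: 2 σ bonds, plus two π bonds, 2 electron-density regions.
C8 (2 σ bonds, plus two π bonds) has steric number 2: sp.
C9: 4 σ bonds; 4 regions of electron density → sp3.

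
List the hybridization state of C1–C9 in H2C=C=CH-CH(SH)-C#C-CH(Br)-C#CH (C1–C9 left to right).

C1 sp2, C2 sp, C3 sp2, C4 sp3, C5 sp, C6 sp, C7 sp3, C8 sp, C9 sp

C1 carries 3 σ bonds, plus one π bond, giving a steric number of 3, so it is sp2.
C2 is sp: 2 σ bonds, plus two π bonds, 2 electron-density regions.
C3 — 3 σ bonds, plus one π bond. Steric number 3, so sp2.
C4 carries 4 σ bonds, giving a steric number of 4, so it is sp3.
C5 carries 2 σ bonds, plus two π bonds, giving a steric number of 2, so it is sp.
C6: 2 σ bonds, plus two π bonds; 2 regions of electron density → sp.
C7: 4 σ bonds — 4 electron domains, sp3.
C8: 2 σ bonds, plus two π bonds; 2 regions of electron density → sp.
C9: 2 σ bonds, plus two π bonds — 2 electron domains, sp.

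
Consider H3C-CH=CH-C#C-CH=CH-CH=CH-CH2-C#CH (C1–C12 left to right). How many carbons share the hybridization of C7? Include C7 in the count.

6

C7 is sp2 (one π bond).
C1: sp3
C2: sp2 ✓
C3: sp2 ✓
C4: sp
C5: sp
C6: sp2 ✓
C7: sp2 ✓
C8: sp2 ✓
C9: sp2 ✓
C10: sp3
C11: sp
C12: sp
6 carbons are sp2.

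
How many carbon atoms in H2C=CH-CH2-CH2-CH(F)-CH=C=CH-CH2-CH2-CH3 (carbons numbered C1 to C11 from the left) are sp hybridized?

C1: sp2
C2: sp2
C3: sp3
C4: sp3
C5: sp3
C6: sp2
C7: sp ✓
C8: sp2
C9: sp3
C10: sp3
C11: sp3
C7 → 1 sp carbon.

1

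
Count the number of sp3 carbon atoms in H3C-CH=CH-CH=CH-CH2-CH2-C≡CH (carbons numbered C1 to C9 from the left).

3

C1: sp3 ✓
C2: sp2
C3: sp2
C4: sp2
C5: sp2
C6: sp3 ✓
C7: sp3 ✓
C8: sp
C9: sp
C1, C6, C7 → 3 sp3 carbons.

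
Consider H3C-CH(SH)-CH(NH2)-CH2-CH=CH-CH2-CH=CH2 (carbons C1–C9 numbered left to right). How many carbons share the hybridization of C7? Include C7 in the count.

5

C7 is sp3 (only σ bonds).
C1: sp3 ✓
C2: sp3 ✓
C3: sp3 ✓
C4: sp3 ✓
C5: sp2
C6: sp2
C7: sp3 ✓
C8: sp2
C9: sp2
5 carbons are sp3.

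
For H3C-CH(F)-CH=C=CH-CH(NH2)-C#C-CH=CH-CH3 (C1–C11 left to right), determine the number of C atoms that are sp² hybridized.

C1: sp3
C2: sp3
C3: sp2 ✓
C4: sp
C5: sp2 ✓
C6: sp3
C7: sp
C8: sp
C9: sp2 ✓
C10: sp2 ✓
C11: sp3
C3, C5, C9, C10 → 4 sp2 carbons.

4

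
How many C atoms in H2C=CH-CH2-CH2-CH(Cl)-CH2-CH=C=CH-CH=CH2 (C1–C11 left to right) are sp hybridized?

C1: sp2
C2: sp2
C3: sp3
C4: sp3
C5: sp3
C6: sp3
C7: sp2
C8: sp ✓
C9: sp2
C10: sp2
C11: sp2
C8 → 1 sp carbon.

1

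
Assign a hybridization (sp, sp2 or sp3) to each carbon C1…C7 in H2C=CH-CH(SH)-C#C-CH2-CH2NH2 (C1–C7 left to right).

C1 (3 σ bonds, plus one π bond) has steric number 3: sp2.
C2 — 3 σ bonds, plus one π bond. Steric number 3, so sp2.
C3 carries 4 σ bonds, giving a steric number of 4, so it is sp3.
C4 (2 σ bonds, plus two π bonds) has steric number 2: sp.
C5: 2 σ bonds, plus two π bonds — 2 electron domains, sp.
C6: 4 σ bonds; 4 regions of electron density → sp3.
C7 (4 σ bonds) has steric number 4: sp3.

C1 sp2, C2 sp2, C3 sp3, C4 sp, C5 sp, C6 sp3, C7 sp3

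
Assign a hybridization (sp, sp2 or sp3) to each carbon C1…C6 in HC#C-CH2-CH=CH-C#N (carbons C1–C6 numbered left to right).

C1 has 2 σ bonds, plus two π bonds: steric number 2 → sp.
C2: 2 σ bonds, plus two π bonds; 2 regions of electron density → sp.
C3: 4 σ bonds; 4 regions of electron density → sp3.
C4 carries 3 σ bonds, plus one π bond, giving a steric number of 3, so it is sp2.
C5: 3 σ bonds, plus one π bond — 3 electron domains, sp2.
C6 carries 2 σ bonds, plus two π bonds, giving a steric number of 2, so it is sp.

C1 sp, C2 sp, C3 sp3, C4 sp2, C5 sp2, C6 sp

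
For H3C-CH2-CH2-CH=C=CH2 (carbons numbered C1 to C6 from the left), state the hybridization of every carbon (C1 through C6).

C1 sp3, C2 sp3, C3 sp3, C4 sp2, C5 sp, C6 sp2

C1 is sp3: 4 σ bonds, 4 electron-density regions.
C2 — 4 σ bonds. Steric number 4, so sp3.
C3 — 4 σ bonds. Steric number 4, so sp3.
C4: 3 σ bonds, plus one π bond — 3 electron domains, sp2.
C5: 2 σ bonds, plus two π bonds; 2 regions of electron density → sp.
C6 is sp2: 3 σ bonds, plus one π bond, 3 electron-density regions.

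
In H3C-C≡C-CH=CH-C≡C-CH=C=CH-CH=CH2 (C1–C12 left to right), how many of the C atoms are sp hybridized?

5

C1: sp3
C2: sp ✓
C3: sp ✓
C4: sp2
C5: sp2
C6: sp ✓
C7: sp ✓
C8: sp2
C9: sp ✓
C10: sp2
C11: sp2
C12: sp2
C2, C3, C6, C7, C9 → 5 sp carbons.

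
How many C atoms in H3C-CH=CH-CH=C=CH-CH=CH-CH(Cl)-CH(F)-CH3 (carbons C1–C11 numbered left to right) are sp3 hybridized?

4

C1: sp3 ✓
C2: sp2
C3: sp2
C4: sp2
C5: sp
C6: sp2
C7: sp2
C8: sp2
C9: sp3 ✓
C10: sp3 ✓
C11: sp3 ✓
C1, C9, C10, C11 → 4 sp3 carbons.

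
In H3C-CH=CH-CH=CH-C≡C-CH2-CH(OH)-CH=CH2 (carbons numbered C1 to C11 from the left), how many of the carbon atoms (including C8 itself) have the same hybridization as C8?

C8 is sp3 (only σ bonds).
C1: sp3 ✓
C2: sp2
C3: sp2
C4: sp2
C5: sp2
C6: sp
C7: sp
C8: sp3 ✓
C9: sp3 ✓
C10: sp2
C11: sp2
3 carbons are sp3.

3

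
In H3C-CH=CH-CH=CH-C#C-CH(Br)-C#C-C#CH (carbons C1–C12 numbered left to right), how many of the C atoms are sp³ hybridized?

C1: sp3 ✓
C2: sp2
C3: sp2
C4: sp2
C5: sp2
C6: sp
C7: sp
C8: sp3 ✓
C9: sp
C10: sp
C11: sp
C12: sp
C1, C8 → 2 sp3 carbons.

2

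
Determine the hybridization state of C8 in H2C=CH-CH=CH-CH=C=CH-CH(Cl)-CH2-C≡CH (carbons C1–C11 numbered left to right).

sp3

C8 carries 4 σ bonds, giving a steric number of 4, so it is sp3.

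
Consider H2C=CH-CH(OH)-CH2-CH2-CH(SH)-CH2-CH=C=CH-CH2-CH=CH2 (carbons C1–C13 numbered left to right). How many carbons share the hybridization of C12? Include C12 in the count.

C12 is sp2 (one π bond).
C1: sp2 ✓
C2: sp2 ✓
C3: sp3
C4: sp3
C5: sp3
C6: sp3
C7: sp3
C8: sp2 ✓
C9: sp
C10: sp2 ✓
C11: sp3
C12: sp2 ✓
C13: sp2 ✓
6 carbons are sp2.

6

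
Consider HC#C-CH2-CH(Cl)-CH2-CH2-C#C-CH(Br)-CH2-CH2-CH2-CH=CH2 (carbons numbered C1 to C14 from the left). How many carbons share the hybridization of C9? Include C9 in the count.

C9 is sp3 (only σ bonds).
C1: sp
C2: sp
C3: sp3 ✓
C4: sp3 ✓
C5: sp3 ✓
C6: sp3 ✓
C7: sp
C8: sp
C9: sp3 ✓
C10: sp3 ✓
C11: sp3 ✓
C12: sp3 ✓
C13: sp2
C14: sp2
8 carbons are sp3.

8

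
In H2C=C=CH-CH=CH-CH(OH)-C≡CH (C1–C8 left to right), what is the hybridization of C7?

sp

C7: 2 σ bonds, plus two π bonds; 2 regions of electron density → sp.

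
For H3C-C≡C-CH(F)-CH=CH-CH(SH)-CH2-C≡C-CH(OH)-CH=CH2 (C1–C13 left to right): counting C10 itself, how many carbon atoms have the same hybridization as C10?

4

C10 is sp (two π bonds).
C1: sp3
C2: sp ✓
C3: sp ✓
C4: sp3
C5: sp2
C6: sp2
C7: sp3
C8: sp3
C9: sp ✓
C10: sp ✓
C11: sp3
C12: sp2
C13: sp2
4 carbons are sp.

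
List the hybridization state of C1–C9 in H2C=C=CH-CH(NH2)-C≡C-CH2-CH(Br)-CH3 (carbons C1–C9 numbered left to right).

C1 sp2, C2 sp, C3 sp2, C4 sp3, C5 sp, C6 sp, C7 sp3, C8 sp3, C9 sp3

C1 has 3 σ bonds, plus one π bond: steric number 3 → sp2.
C2 (2 σ bonds, plus two π bonds) has steric number 2: sp.
C3 has 3 σ bonds, plus one π bond: steric number 3 → sp2.
C4: 4 σ bonds; 4 regions of electron density → sp3.
C5 has 2 σ bonds, plus two π bonds: steric number 2 → sp.
C6 — 2 σ bonds, plus two π bonds. Steric number 2, so sp.
C7: 4 σ bonds — 4 electron domains, sp3.
C8 carries 4 σ bonds, giving a steric number of 4, so it is sp3.
C9 carries 4 σ bonds, giving a steric number of 4, so it is sp3.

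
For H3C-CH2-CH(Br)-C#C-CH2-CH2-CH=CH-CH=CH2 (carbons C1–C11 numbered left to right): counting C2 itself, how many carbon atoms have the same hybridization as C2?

C2 is sp3 (only σ bonds).
C1: sp3 ✓
C2: sp3 ✓
C3: sp3 ✓
C4: sp
C5: sp
C6: sp3 ✓
C7: sp3 ✓
C8: sp2
C9: sp2
C10: sp2
C11: sp2
5 carbons are sp3.

5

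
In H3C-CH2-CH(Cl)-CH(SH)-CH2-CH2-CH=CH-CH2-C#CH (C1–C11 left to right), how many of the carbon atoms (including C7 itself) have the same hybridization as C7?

C7 is sp2 (one π bond).
C1: sp3
C2: sp3
C3: sp3
C4: sp3
C5: sp3
C6: sp3
C7: sp2 ✓
C8: sp2 ✓
C9: sp3
C10: sp
C11: sp
2 carbons are sp2.

2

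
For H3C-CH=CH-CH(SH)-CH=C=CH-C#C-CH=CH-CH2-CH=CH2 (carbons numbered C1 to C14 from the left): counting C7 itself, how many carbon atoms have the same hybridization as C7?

C7 is sp2 (one π bond).
C1: sp3
C2: sp2 ✓
C3: sp2 ✓
C4: sp3
C5: sp2 ✓
C6: sp
C7: sp2 ✓
C8: sp
C9: sp
C10: sp2 ✓
C11: sp2 ✓
C12: sp3
C13: sp2 ✓
C14: sp2 ✓
8 carbons are sp2.

8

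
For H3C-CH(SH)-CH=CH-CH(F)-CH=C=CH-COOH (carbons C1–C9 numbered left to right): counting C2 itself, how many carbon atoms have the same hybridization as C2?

3

C2 is sp3 (only σ bonds).
C1: sp3 ✓
C2: sp3 ✓
C3: sp2
C4: sp2
C5: sp3 ✓
C6: sp2
C7: sp
C8: sp2
C9: sp2
3 carbons are sp3.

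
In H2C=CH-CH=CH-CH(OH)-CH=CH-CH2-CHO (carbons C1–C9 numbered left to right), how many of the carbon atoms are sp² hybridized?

7

C1: sp2 ✓
C2: sp2 ✓
C3: sp2 ✓
C4: sp2 ✓
C5: sp3
C6: sp2 ✓
C7: sp2 ✓
C8: sp3
C9: sp2 ✓
C1, C2, C3, C4, C6, C7, C9 → 7 sp2 carbons.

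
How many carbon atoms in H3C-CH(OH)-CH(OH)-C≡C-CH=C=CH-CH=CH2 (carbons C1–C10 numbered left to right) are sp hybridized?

C1: sp3
C2: sp3
C3: sp3
C4: sp ✓
C5: sp ✓
C6: sp2
C7: sp ✓
C8: sp2
C9: sp2
C10: sp2
C4, C5, C7 → 3 sp carbons.

3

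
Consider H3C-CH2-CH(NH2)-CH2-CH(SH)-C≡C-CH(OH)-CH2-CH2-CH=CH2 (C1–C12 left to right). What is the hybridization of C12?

C12 carries 3 σ bonds, plus one π bond, giving a steric number of 3, so it is sp2.

sp2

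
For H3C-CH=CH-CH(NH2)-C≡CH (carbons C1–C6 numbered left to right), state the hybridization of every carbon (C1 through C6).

C1 is sp3: 4 σ bonds, 4 electron-density regions.
C2 carries 3 σ bonds, plus one π bond, giving a steric number of 3, so it is sp2.
C3 is sp2: 3 σ bonds, plus one π bond, 3 electron-density regions.
C4: 4 σ bonds — 4 electron domains, sp3.
C5 — 2 σ bonds, plus two π bonds. Steric number 2, so sp.
C6 — 2 σ bonds, plus two π bonds. Steric number 2, so sp.

C1 sp3, C2 sp2, C3 sp2, C4 sp3, C5 sp, C6 sp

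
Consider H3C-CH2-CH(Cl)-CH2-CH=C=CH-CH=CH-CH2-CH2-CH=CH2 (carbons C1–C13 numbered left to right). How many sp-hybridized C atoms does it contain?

1

C1: sp3
C2: sp3
C3: sp3
C4: sp3
C5: sp2
C6: sp ✓
C7: sp2
C8: sp2
C9: sp2
C10: sp3
C11: sp3
C12: sp2
C13: sp2
C6 → 1 sp carbon.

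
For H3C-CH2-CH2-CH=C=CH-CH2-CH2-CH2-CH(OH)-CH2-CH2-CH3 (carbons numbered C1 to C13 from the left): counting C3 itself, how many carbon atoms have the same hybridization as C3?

10

C3 is sp3 (only σ bonds).
C1: sp3 ✓
C2: sp3 ✓
C3: sp3 ✓
C4: sp2
C5: sp
C6: sp2
C7: sp3 ✓
C8: sp3 ✓
C9: sp3 ✓
C10: sp3 ✓
C11: sp3 ✓
C12: sp3 ✓
C13: sp3 ✓
10 carbons are sp3.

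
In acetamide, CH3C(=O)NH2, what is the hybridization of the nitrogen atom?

The nitrogen lone pair is delocalised into the carbonyl π system (amide resonance), so N is planar sp2 rather than the sp3 a naive steric count of 4 would suggest.

sp2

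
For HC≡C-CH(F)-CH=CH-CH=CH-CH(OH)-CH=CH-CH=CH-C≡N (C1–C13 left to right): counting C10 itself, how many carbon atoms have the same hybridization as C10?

C10 is sp2 (one π bond).
C1: sp
C2: sp
C3: sp3
C4: sp2 ✓
C5: sp2 ✓
C6: sp2 ✓
C7: sp2 ✓
C8: sp3
C9: sp2 ✓
C10: sp2 ✓
C11: sp2 ✓
C12: sp2 ✓
C13: sp
8 carbons are sp2.

8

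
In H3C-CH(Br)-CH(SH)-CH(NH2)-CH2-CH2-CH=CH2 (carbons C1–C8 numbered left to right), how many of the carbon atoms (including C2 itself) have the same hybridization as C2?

6

C2 is sp3 (only σ bonds).
C1: sp3 ✓
C2: sp3 ✓
C3: sp3 ✓
C4: sp3 ✓
C5: sp3 ✓
C6: sp3 ✓
C7: sp2
C8: sp2
6 carbons are sp3.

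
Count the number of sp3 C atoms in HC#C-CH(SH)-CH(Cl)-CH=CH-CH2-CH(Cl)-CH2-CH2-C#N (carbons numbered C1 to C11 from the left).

6

C1: sp
C2: sp
C3: sp3 ✓
C4: sp3 ✓
C5: sp2
C6: sp2
C7: sp3 ✓
C8: sp3 ✓
C9: sp3 ✓
C10: sp3 ✓
C11: sp
C3, C4, C7, C8, C9, C10 → 6 sp3 carbons.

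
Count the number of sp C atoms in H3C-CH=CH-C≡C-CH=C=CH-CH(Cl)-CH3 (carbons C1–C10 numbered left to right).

C1: sp3
C2: sp2
C3: sp2
C4: sp ✓
C5: sp ✓
C6: sp2
C7: sp ✓
C8: sp2
C9: sp3
C10: sp3
C4, C5, C7 → 3 sp carbons.

3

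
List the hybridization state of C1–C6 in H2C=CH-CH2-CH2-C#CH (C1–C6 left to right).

C1 sp2, C2 sp2, C3 sp3, C4 sp3, C5 sp, C6 sp

C1 is sp2: 3 σ bonds, plus one π bond, 3 electron-density regions.
C2 (3 σ bonds, plus one π bond) has steric number 3: sp2.
C3 is sp3: 4 σ bonds, 4 electron-density regions.
C4 — 4 σ bonds. Steric number 4, so sp3.
C5 — 2 σ bonds, plus two π bonds. Steric number 2, so sp.
C6 is sp: 2 σ bonds, plus two π bonds, 2 electron-density regions.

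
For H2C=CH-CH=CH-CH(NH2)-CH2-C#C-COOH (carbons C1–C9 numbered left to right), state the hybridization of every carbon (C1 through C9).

C1 sp2, C2 sp2, C3 sp2, C4 sp2, C5 sp3, C6 sp3, C7 sp, C8 sp, C9 sp2

C1 carries 3 σ bonds, plus one π bond, giving a steric number of 3, so it is sp2.
C2 carries 3 σ bonds, plus one π bond, giving a steric number of 3, so it is sp2.
C3: 3 σ bonds, plus one π bond — 3 electron domains, sp2.
C4 (3 σ bonds, plus one π bond) has steric number 3: sp2.
C5 (4 σ bonds) has steric number 4: sp3.
C6: 4 σ bonds — 4 electron domains, sp3.
C7 has 2 σ bonds, plus two π bonds: steric number 2 → sp.
C8: 2 σ bonds, plus two π bonds — 2 electron domains, sp.
C9: 3 σ bonds, plus one π bond; 3 regions of electron density → sp2.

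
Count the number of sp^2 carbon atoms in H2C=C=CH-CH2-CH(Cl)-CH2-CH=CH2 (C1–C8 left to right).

4

C1: sp2 ✓
C2: sp
C3: sp2 ✓
C4: sp3
C5: sp3
C6: sp3
C7: sp2 ✓
C8: sp2 ✓
C1, C3, C7, C8 → 4 sp2 carbons.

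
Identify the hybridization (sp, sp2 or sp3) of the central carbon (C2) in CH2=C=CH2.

Two σ bonds and two π bonds (one to each neighbour) → sp.

sp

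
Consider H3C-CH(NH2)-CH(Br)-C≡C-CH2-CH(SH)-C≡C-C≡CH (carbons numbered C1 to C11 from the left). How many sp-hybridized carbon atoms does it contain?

6

C1: sp3
C2: sp3
C3: sp3
C4: sp ✓
C5: sp ✓
C6: sp3
C7: sp3
C8: sp ✓
C9: sp ✓
C10: sp ✓
C11: sp ✓
C4, C5, C8, C9, C10, C11 → 6 sp carbons.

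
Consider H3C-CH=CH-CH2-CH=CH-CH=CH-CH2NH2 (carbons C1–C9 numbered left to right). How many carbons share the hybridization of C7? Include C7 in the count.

C7 is sp2 (one π bond).
C1: sp3
C2: sp2 ✓
C3: sp2 ✓
C4: sp3
C5: sp2 ✓
C6: sp2 ✓
C7: sp2 ✓
C8: sp2 ✓
C9: sp3
6 carbons are sp2.

6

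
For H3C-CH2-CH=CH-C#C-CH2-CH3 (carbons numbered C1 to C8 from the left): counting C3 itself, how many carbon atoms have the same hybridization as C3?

2

C3 is sp2 (one π bond).
C1: sp3
C2: sp3
C3: sp2 ✓
C4: sp2 ✓
C5: sp
C6: sp
C7: sp3
C8: sp3
2 carbons are sp2.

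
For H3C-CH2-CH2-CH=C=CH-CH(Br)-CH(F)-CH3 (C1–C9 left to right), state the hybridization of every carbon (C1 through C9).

C1 sp3, C2 sp3, C3 sp3, C4 sp2, C5 sp, C6 sp2, C7 sp3, C8 sp3, C9 sp3

C1: 4 σ bonds — 4 electron domains, sp3.
C2 has 4 σ bonds: steric number 4 → sp3.
C3 (4 σ bonds) has steric number 4: sp3.
C4 — 3 σ bonds, plus one π bond. Steric number 3, so sp2.
C5 has 2 σ bonds, plus two π bonds: steric number 2 → sp.
C6 (3 σ bonds, plus one π bond) has steric number 3: sp2.
C7 (4 σ bonds) has steric number 4: sp3.
C8 carries 4 σ bonds, giving a steric number of 4, so it is sp3.
C9 — 4 σ bonds. Steric number 4, so sp3.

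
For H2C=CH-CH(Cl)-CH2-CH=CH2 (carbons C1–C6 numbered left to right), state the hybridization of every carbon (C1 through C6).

C1 sp2, C2 sp2, C3 sp3, C4 sp3, C5 sp2, C6 sp2

C1 carries 3 σ bonds, plus one π bond, giving a steric number of 3, so it is sp2.
C2: 3 σ bonds, plus one π bond — 3 electron domains, sp2.
C3 (4 σ bonds) has steric number 4: sp3.
C4: 4 σ bonds; 4 regions of electron density → sp3.
C5 is sp2: 3 σ bonds, plus one π bond, 3 electron-density regions.
C6 is sp2: 3 σ bonds, plus one π bond, 3 electron-density regions.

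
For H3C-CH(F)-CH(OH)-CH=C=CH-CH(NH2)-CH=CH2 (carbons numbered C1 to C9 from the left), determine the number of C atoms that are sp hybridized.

1

C1: sp3
C2: sp3
C3: sp3
C4: sp2
C5: sp ✓
C6: sp2
C7: sp3
C8: sp2
C9: sp2
C5 → 1 sp carbon.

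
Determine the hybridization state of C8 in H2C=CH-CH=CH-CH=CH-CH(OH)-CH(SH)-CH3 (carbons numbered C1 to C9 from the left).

sp3

C8 (4 σ bonds) has steric number 4: sp3.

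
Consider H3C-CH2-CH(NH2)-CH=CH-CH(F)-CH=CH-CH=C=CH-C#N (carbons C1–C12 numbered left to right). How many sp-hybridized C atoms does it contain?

C1: sp3
C2: sp3
C3: sp3
C4: sp2
C5: sp2
C6: sp3
C7: sp2
C8: sp2
C9: sp2
C10: sp ✓
C11: sp2
C12: sp ✓
C10, C12 → 2 sp carbons.

2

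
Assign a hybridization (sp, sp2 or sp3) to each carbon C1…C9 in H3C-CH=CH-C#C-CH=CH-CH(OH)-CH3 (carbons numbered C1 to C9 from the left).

C1 carries 4 σ bonds, giving a steric number of 4, so it is sp3.
C2 has 3 σ bonds, plus one π bond: steric number 3 → sp2.
C3: 3 σ bonds, plus one π bond; 3 regions of electron density → sp2.
C4 carries 2 σ bonds, plus two π bonds, giving a steric number of 2, so it is sp.
C5: 2 σ bonds, plus two π bonds; 2 regions of electron density → sp.
C6 has 3 σ bonds, plus one π bond: steric number 3 → sp2.
C7 has 3 σ bonds, plus one π bond: steric number 3 → sp2.
C8 is sp3: 4 σ bonds, 4 electron-density regions.
C9 is sp3: 4 σ bonds, 4 electron-density regions.

C1 sp3, C2 sp2, C3 sp2, C4 sp, C5 sp, C6 sp2, C7 sp2, C8 sp3, C9 sp3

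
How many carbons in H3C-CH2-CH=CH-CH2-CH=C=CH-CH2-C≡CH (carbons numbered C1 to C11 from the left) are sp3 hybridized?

4

C1: sp3 ✓
C2: sp3 ✓
C3: sp2
C4: sp2
C5: sp3 ✓
C6: sp2
C7: sp
C8: sp2
C9: sp3 ✓
C10: sp
C11: sp
C1, C2, C5, C9 → 4 sp3 carbons.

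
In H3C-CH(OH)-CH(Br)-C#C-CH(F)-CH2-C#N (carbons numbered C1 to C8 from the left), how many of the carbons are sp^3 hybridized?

C1: sp3 ✓
C2: sp3 ✓
C3: sp3 ✓
C4: sp
C5: sp
C6: sp3 ✓
C7: sp3 ✓
C8: sp
C1, C2, C3, C6, C7 → 5 sp3 carbons.

5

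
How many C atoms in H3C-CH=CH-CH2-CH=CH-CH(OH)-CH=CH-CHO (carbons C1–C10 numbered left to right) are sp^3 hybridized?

C1: sp3 ✓
C2: sp2
C3: sp2
C4: sp3 ✓
C5: sp2
C6: sp2
C7: sp3 ✓
C8: sp2
C9: sp2
C10: sp2
C1, C4, C7 → 3 sp3 carbons.

3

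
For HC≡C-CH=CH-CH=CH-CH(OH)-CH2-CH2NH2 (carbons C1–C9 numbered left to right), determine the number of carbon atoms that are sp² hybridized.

4

C1: sp
C2: sp
C3: sp2 ✓
C4: sp2 ✓
C5: sp2 ✓
C6: sp2 ✓
C7: sp3
C8: sp3
C9: sp3
C3, C4, C5, C6 → 4 sp2 carbons.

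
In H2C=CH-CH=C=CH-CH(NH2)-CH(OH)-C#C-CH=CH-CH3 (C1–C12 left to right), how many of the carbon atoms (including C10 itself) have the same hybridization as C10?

C10 is sp2 (one π bond).
C1: sp2 ✓
C2: sp2 ✓
C3: sp2 ✓
C4: sp
C5: sp2 ✓
C6: sp3
C7: sp3
C8: sp
C9: sp
C10: sp2 ✓
C11: sp2 ✓
C12: sp3
6 carbons are sp2.

6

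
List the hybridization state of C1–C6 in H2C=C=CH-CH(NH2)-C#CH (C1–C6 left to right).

C1 sp2, C2 sp, C3 sp2, C4 sp3, C5 sp, C6 sp

C1 is sp2: 3 σ bonds, plus one π bond, 3 electron-density regions.
C2 — 2 σ bonds, plus two π bonds. Steric number 2, so sp.
C3 (3 σ bonds, plus one π bond) has steric number 3: sp2.
C4: 4 σ bonds; 4 regions of electron density → sp3.
C5 — 2 σ bonds, plus two π bonds. Steric number 2, so sp.
C6: 2 σ bonds, plus two π bonds — 2 electron domains, sp.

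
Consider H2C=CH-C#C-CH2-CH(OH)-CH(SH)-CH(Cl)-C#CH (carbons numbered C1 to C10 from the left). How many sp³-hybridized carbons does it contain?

4

C1: sp2
C2: sp2
C3: sp
C4: sp
C5: sp3 ✓
C6: sp3 ✓
C7: sp3 ✓
C8: sp3 ✓
C9: sp
C10: sp
C5, C6, C7, C8 → 4 sp3 carbons.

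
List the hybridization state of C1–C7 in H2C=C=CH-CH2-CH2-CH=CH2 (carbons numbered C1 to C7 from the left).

C1 (3 σ bonds, plus one π bond) has steric number 3: sp2.
C2: 2 σ bonds, plus two π bonds — 2 electron domains, sp.
C3 has 3 σ bonds, plus one π bond: steric number 3 → sp2.
C4 — 4 σ bonds. Steric number 4, so sp3.
C5 carries 4 σ bonds, giving a steric number of 4, so it is sp3.
C6 has 3 σ bonds, plus one π bond: steric number 3 → sp2.
C7 — 3 σ bonds, plus one π bond. Steric number 3, so sp2.

C1 sp2, C2 sp, C3 sp2, C4 sp3, C5 sp3, C6 sp2, C7 sp2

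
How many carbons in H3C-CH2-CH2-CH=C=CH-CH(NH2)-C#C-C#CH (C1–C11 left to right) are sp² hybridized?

C1: sp3
C2: sp3
C3: sp3
C4: sp2 ✓
C5: sp
C6: sp2 ✓
C7: sp3
C8: sp
C9: sp
C10: sp
C11: sp
C4, C6 → 2 sp2 carbons.

2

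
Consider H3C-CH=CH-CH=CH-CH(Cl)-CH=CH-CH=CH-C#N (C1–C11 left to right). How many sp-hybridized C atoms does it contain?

1

C1: sp3
C2: sp2
C3: sp2
C4: sp2
C5: sp2
C6: sp3
C7: sp2
C8: sp2
C9: sp2
C10: sp2
C11: sp ✓
C11 → 1 sp carbon.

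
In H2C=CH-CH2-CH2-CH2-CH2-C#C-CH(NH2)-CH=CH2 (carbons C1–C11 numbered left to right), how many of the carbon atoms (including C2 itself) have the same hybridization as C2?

C2 is sp2 (one π bond).
C1: sp2 ✓
C2: sp2 ✓
C3: sp3
C4: sp3
C5: sp3
C6: sp3
C7: sp
C8: sp
C9: sp3
C10: sp2 ✓
C11: sp2 ✓
4 carbons are sp2.

4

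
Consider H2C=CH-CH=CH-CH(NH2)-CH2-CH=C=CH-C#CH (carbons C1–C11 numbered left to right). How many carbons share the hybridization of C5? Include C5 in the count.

2

C5 is sp3 (only σ bonds).
C1: sp2
C2: sp2
C3: sp2
C4: sp2
C5: sp3 ✓
C6: sp3 ✓
C7: sp2
C8: sp
C9: sp2
C10: sp
C11: sp
2 carbons are sp3.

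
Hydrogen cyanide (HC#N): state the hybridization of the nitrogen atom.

The nitrogen atom — 1 σ bond and 1 lone pair, plus two π bonds. Steric number 2, so sp.

sp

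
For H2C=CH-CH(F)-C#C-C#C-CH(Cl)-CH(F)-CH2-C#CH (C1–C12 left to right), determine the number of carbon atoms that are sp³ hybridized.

C1: sp2
C2: sp2
C3: sp3 ✓
C4: sp
C5: sp
C6: sp
C7: sp
C8: sp3 ✓
C9: sp3 ✓
C10: sp3 ✓
C11: sp
C12: sp
C3, C8, C9, C10 → 4 sp3 carbons.

4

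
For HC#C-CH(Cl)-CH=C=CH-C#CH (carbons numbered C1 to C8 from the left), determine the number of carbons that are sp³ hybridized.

C1: sp
C2: sp
C3: sp3 ✓
C4: sp2
C5: sp
C6: sp2
C7: sp
C8: sp
C3 → 1 sp3 carbon.

1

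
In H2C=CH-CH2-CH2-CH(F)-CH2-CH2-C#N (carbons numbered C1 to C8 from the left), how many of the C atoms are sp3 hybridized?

C1: sp2
C2: sp2
C3: sp3 ✓
C4: sp3 ✓
C5: sp3 ✓
C6: sp3 ✓
C7: sp3 ✓
C8: sp
C3, C4, C5, C6, C7 → 5 sp3 carbons.

5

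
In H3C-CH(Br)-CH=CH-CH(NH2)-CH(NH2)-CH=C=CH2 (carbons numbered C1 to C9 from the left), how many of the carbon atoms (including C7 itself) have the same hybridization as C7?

4

C7 is sp2 (one π bond).
C1: sp3
C2: sp3
C3: sp2 ✓
C4: sp2 ✓
C5: sp3
C6: sp3
C7: sp2 ✓
C8: sp
C9: sp2 ✓
4 carbons are sp2.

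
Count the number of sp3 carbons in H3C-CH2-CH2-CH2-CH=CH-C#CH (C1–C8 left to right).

C1: sp3 ✓
C2: sp3 ✓
C3: sp3 ✓
C4: sp3 ✓
C5: sp2
C6: sp2
C7: sp
C8: sp
C1, C2, C3, C4 → 4 sp3 carbons.

4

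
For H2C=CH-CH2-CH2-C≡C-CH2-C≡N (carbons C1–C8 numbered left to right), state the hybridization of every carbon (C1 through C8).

C1 sp2, C2 sp2, C3 sp3, C4 sp3, C5 sp, C6 sp, C7 sp3, C8 sp

C1: 3 σ bonds, plus one π bond; 3 regions of electron density → sp2.
C2 has 3 σ bonds, plus one π bond: steric number 3 → sp2.
C3 — 4 σ bonds. Steric number 4, so sp3.
C4: 4 σ bonds; 4 regions of electron density → sp3.
C5 — 2 σ bonds, plus two π bonds. Steric number 2, so sp.
C6 carries 2 σ bonds, plus two π bonds, giving a steric number of 2, so it is sp.
C7 has 4 σ bonds: steric number 4 → sp3.
C8 carries 2 σ bonds, plus two π bonds, giving a steric number of 2, so it is sp.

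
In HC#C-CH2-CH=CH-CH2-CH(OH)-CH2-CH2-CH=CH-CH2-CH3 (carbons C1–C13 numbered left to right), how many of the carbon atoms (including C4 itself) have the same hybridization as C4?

C4 is sp2 (one π bond).
C1: sp
C2: sp
C3: sp3
C4: sp2 ✓
C5: sp2 ✓
C6: sp3
C7: sp3
C8: sp3
C9: sp3
C10: sp2 ✓
C11: sp2 ✓
C12: sp3
C13: sp3
4 carbons are sp2.

4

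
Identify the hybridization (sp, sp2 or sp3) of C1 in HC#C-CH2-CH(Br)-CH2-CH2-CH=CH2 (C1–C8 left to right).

sp

C1: 2 σ bonds, plus two π bonds; 2 regions of electron density → sp.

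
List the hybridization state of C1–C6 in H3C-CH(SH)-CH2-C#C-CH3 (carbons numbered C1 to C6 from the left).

C1 sp3, C2 sp3, C3 sp3, C4 sp, C5 sp, C6 sp3

C1: 4 σ bonds; 4 regions of electron density → sp3.
C2 is sp3: 4 σ bonds, 4 electron-density regions.
C3 is sp3: 4 σ bonds, 4 electron-density regions.
C4 — 2 σ bonds, plus two π bonds. Steric number 2, so sp.
C5 (2 σ bonds, plus two π bonds) has steric number 2: sp.
C6 has 4 σ bonds: steric number 4 → sp3.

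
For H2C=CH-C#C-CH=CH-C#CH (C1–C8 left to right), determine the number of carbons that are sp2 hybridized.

C1: sp2 ✓
C2: sp2 ✓
C3: sp
C4: sp
C5: sp2 ✓
C6: sp2 ✓
C7: sp
C8: sp
C1, C2, C5, C6 → 4 sp2 carbons.

4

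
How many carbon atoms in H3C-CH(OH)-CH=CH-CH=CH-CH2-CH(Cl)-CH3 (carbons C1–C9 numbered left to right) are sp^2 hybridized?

4

C1: sp3
C2: sp3
C3: sp2 ✓
C4: sp2 ✓
C5: sp2 ✓
C6: sp2 ✓
C7: sp3
C8: sp3
C9: sp3
C3, C4, C5, C6 → 4 sp2 carbons.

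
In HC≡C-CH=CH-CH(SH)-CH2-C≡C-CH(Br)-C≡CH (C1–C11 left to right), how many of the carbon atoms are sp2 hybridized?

2

C1: sp
C2: sp
C3: sp2 ✓
C4: sp2 ✓
C5: sp3
C6: sp3
C7: sp
C8: sp
C9: sp3
C10: sp
C11: sp
C3, C4 → 2 sp2 carbons.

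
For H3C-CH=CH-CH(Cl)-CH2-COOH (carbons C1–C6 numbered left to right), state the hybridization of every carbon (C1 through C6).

C1: 4 σ bonds; 4 regions of electron density → sp3.
C2 (3 σ bonds, plus one π bond) has steric number 3: sp2.
C3: 3 σ bonds, plus one π bond — 3 electron domains, sp2.
C4: 4 σ bonds; 4 regions of electron density → sp3.
C5 carries 4 σ bonds, giving a steric number of 4, so it is sp3.
C6 carries 3 σ bonds, plus one π bond, giving a steric number of 3, so it is sp2.

C1 sp3, C2 sp2, C3 sp2, C4 sp3, C5 sp3, C6 sp2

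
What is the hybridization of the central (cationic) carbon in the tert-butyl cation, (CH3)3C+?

sp^2

Three σ bonds and an empty p orbital; no lone pair → steric number 3 → sp2 and planar.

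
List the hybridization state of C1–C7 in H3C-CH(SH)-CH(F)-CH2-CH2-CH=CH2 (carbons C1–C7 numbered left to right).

C1 sp3, C2 sp3, C3 sp3, C4 sp3, C5 sp3, C6 sp2, C7 sp2

C1 is sp3: 4 σ bonds, 4 electron-density regions.
C2 — 4 σ bonds. Steric number 4, so sp3.
C3 carries 4 σ bonds, giving a steric number of 4, so it is sp3.
C4: 4 σ bonds; 4 regions of electron density → sp3.
C5 carries 4 σ bonds, giving a steric number of 4, so it is sp3.
C6 is sp2: 3 σ bonds, plus one π bond, 3 electron-density regions.
C7 — 3 σ bonds, plus one π bond. Steric number 3, so sp2.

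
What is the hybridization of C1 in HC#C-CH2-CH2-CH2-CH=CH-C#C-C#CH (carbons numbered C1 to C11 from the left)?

sp

C1: 2 σ bonds, plus two π bonds; 2 regions of electron density → sp.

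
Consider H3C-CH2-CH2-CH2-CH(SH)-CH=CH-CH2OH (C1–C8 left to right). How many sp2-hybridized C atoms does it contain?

2

C1: sp3
C2: sp3
C3: sp3
C4: sp3
C5: sp3
C6: sp2 ✓
C7: sp2 ✓
C8: sp3
C6, C7 → 2 sp2 carbons.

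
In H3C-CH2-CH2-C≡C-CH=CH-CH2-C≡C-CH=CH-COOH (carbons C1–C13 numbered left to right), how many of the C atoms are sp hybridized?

4

C1: sp3
C2: sp3
C3: sp3
C4: sp ✓
C5: sp ✓
C6: sp2
C7: sp2
C8: sp3
C9: sp ✓
C10: sp ✓
C11: sp2
C12: sp2
C13: sp2
C4, C5, C9, C10 → 4 sp carbons.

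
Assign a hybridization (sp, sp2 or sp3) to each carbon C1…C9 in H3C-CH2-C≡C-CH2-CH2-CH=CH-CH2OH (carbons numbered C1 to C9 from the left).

C1 carries 4 σ bonds, giving a steric number of 4, so it is sp3.
C2: 4 σ bonds; 4 regions of electron density → sp3.
C3 — 2 σ bonds, plus two π bonds. Steric number 2, so sp.
C4 carries 2 σ bonds, plus two π bonds, giving a steric number of 2, so it is sp.
C5 (4 σ bonds) has steric number 4: sp3.
C6: 4 σ bonds; 4 regions of electron density → sp3.
C7 has 3 σ bonds, plus one π bond: steric number 3 → sp2.
C8 carries 3 σ bonds, plus one π bond, giving a steric number of 3, so it is sp2.
C9 (4 σ bonds) has steric number 4: sp3.

C1 sp3, C2 sp3, C3 sp, C4 sp, C5 sp3, C6 sp3, C7 sp2, C8 sp2, C9 sp3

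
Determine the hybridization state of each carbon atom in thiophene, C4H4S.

sp2

Each carbon atom has 3 σ bonds, plus one π bond: steric number 3 → sp2.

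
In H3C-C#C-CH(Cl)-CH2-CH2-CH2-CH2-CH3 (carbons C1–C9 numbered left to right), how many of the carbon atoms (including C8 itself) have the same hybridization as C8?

C8 is sp3 (only σ bonds).
C1: sp3 ✓
C2: sp
C3: sp
C4: sp3 ✓
C5: sp3 ✓
C6: sp3 ✓
C7: sp3 ✓
C8: sp3 ✓
C9: sp3 ✓
7 carbons are sp3.

7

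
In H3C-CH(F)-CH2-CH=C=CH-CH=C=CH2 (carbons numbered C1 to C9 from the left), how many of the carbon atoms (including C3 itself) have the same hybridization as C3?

3

C3 is sp3 (only σ bonds).
C1: sp3 ✓
C2: sp3 ✓
C3: sp3 ✓
C4: sp2
C5: sp
C6: sp2
C7: sp2
C8: sp
C9: sp2
3 carbons are sp3.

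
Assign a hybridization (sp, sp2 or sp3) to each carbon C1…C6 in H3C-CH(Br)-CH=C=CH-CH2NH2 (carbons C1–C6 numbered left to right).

C1 sp3, C2 sp3, C3 sp2, C4 sp, C5 sp2, C6 sp3

C1 (4 σ bonds) has steric number 4: sp3.
C2 carries 4 σ bonds, giving a steric number of 4, so it is sp3.
C3 (3 σ bonds, plus one π bond) has steric number 3: sp2.
C4 carries 2 σ bonds, plus two π bonds, giving a steric number of 2, so it is sp.
C5: 3 σ bonds, plus one π bond — 3 electron domains, sp2.
C6: 4 σ bonds — 4 electron domains, sp3.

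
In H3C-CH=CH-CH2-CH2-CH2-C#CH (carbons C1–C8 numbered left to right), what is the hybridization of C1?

C1 is sp3: 4 σ bonds, 4 electron-density regions.

sp³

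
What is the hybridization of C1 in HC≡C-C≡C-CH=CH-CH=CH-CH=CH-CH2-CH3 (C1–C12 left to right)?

sp

C1 has 2 σ bonds, plus two π bonds: steric number 2 → sp.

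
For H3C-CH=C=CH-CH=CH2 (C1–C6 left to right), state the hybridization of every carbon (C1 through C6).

C1 sp3, C2 sp2, C3 sp, C4 sp2, C5 sp2, C6 sp2

C1 carries 4 σ bonds, giving a steric number of 4, so it is sp3.
C2: 3 σ bonds, plus one π bond — 3 electron domains, sp2.
C3 is sp: 2 σ bonds, plus two π bonds, 2 electron-density regions.
C4 (3 σ bonds, plus one π bond) has steric number 3: sp2.
C5 — 3 σ bonds, plus one π bond. Steric number 3, so sp2.
C6 carries 3 σ bonds, plus one π bond, giving a steric number of 3, so it is sp2.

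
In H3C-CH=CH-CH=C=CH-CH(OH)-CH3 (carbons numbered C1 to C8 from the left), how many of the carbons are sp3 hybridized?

C1: sp3 ✓
C2: sp2
C3: sp2
C4: sp2
C5: sp
C6: sp2
C7: sp3 ✓
C8: sp3 ✓
C1, C7, C8 → 3 sp3 carbons.

3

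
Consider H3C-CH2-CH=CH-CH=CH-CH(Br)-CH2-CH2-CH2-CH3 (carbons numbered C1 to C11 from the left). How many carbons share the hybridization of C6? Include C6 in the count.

C6 is sp2 (one π bond).
C1: sp3
C2: sp3
C3: sp2 ✓
C4: sp2 ✓
C5: sp2 ✓
C6: sp2 ✓
C7: sp3
C8: sp3
C9: sp3
C10: sp3
C11: sp3
4 carbons are sp2.

4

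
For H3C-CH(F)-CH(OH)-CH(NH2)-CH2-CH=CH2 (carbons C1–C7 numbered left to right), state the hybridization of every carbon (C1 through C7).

C1 sp3, C2 sp3, C3 sp3, C4 sp3, C5 sp3, C6 sp2, C7 sp2

C1 is sp3: 4 σ bonds, 4 electron-density regions.
C2: 4 σ bonds — 4 electron domains, sp3.
C3 is sp3: 4 σ bonds, 4 electron-density regions.
C4 carries 4 σ bonds, giving a steric number of 4, so it is sp3.
C5 carries 4 σ bonds, giving a steric number of 4, so it is sp3.
C6 is sp2: 3 σ bonds, plus one π bond, 3 electron-density regions.
C7 (3 σ bonds, plus one π bond) has steric number 3: sp2.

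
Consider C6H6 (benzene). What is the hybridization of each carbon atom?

sp2

Every ring carbon has three σ bonds and contributes one p electron to the aromatic π system.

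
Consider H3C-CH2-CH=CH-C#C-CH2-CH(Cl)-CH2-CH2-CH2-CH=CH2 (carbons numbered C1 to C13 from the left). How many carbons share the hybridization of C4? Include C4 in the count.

4

C4 is sp2 (one π bond).
C1: sp3
C2: sp3
C3: sp2 ✓
C4: sp2 ✓
C5: sp
C6: sp
C7: sp3
C8: sp3
C9: sp3
C10: sp3
C11: sp3
C12: sp2 ✓
C13: sp2 ✓
4 carbons are sp2.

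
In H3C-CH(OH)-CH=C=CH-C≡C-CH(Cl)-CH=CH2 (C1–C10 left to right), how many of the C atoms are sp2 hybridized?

4

C1: sp3
C2: sp3
C3: sp2 ✓
C4: sp
C5: sp2 ✓
C6: sp
C7: sp
C8: sp3
C9: sp2 ✓
C10: sp2 ✓
C3, C5, C9, C10 → 4 sp2 carbons.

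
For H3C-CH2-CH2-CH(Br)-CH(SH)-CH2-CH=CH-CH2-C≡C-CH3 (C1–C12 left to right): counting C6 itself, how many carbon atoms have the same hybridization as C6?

8

C6 is sp3 (only σ bonds).
C1: sp3 ✓
C2: sp3 ✓
C3: sp3 ✓
C4: sp3 ✓
C5: sp3 ✓
C6: sp3 ✓
C7: sp2
C8: sp2
C9: sp3 ✓
C10: sp
C11: sp
C12: sp3 ✓
8 carbons are sp3.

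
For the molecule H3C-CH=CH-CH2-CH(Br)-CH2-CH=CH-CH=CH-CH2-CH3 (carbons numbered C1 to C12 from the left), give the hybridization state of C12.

C12: 4 σ bonds; 4 regions of electron density → sp3.

sp3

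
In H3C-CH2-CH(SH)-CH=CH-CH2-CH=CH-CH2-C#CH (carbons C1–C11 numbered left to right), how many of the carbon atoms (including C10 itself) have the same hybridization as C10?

C10 is sp (two π bonds).
C1: sp3
C2: sp3
C3: sp3
C4: sp2
C5: sp2
C6: sp3
C7: sp2
C8: sp2
C9: sp3
C10: sp ✓
C11: sp ✓
2 carbons are sp.

2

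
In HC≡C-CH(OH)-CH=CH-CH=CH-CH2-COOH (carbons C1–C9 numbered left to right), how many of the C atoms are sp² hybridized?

C1: sp
C2: sp
C3: sp3
C4: sp2 ✓
C5: sp2 ✓
C6: sp2 ✓
C7: sp2 ✓
C8: sp3
C9: sp2 ✓
C4, C5, C6, C7, C9 → 5 sp2 carbons.

5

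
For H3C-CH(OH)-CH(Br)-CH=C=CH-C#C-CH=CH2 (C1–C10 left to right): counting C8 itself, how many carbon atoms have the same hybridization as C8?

C8 is sp (two π bonds).
C1: sp3
C2: sp3
C3: sp3
C4: sp2
C5: sp ✓
C6: sp2
C7: sp ✓
C8: sp ✓
C9: sp2
C10: sp2
3 carbons are sp.

3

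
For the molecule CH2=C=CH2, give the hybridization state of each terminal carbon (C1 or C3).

sp^2

Each terminal carbon (C1 or C3): 3 σ bonds, plus one π bond — 3 electron domains, sp2.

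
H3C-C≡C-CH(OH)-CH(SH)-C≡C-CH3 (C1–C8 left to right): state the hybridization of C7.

C7 — 2 σ bonds, plus two π bonds. Steric number 2, so sp.

sp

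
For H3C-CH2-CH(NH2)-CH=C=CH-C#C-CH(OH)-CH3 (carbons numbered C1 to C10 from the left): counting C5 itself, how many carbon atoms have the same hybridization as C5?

C5 is sp (two π bonds).
C1: sp3
C2: sp3
C3: sp3
C4: sp2
C5: sp ✓
C6: sp2
C7: sp ✓
C8: sp ✓
C9: sp3
C10: sp3
3 carbons are sp.

3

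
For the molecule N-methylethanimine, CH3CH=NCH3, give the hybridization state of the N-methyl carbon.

The N-methyl carbon is sp3: 4 σ bonds, 4 electron-density regions.

sp^3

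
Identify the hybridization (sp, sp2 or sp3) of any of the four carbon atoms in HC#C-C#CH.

sp

Every carbon is part of a C≡C triple bond: two σ regions → sp.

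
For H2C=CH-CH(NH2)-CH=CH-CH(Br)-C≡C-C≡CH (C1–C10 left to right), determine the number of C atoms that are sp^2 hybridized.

C1: sp2 ✓
C2: sp2 ✓
C3: sp3
C4: sp2 ✓
C5: sp2 ✓
C6: sp3
C7: sp
C8: sp
C9: sp
C10: sp
C1, C2, C4, C5 → 4 sp2 carbons.

4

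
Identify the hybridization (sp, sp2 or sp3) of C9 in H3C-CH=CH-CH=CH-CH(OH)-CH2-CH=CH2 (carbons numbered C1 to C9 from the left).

C9 is sp2: 3 σ bonds, plus one π bond, 3 electron-density regions.

sp²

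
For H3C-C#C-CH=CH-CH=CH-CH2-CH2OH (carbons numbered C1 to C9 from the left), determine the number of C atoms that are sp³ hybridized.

C1: sp3 ✓
C2: sp
C3: sp
C4: sp2
C5: sp2
C6: sp2
C7: sp2
C8: sp3 ✓
C9: sp3 ✓
C1, C8, C9 → 3 sp3 carbons.

3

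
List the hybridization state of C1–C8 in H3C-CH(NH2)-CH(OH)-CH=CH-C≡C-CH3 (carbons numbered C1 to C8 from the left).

C1 has 4 σ bonds: steric number 4 → sp3.
C2: 4 σ bonds — 4 electron domains, sp3.
C3: 4 σ bonds; 4 regions of electron density → sp3.
C4: 3 σ bonds, plus one π bond; 3 regions of electron density → sp2.
C5 is sp2: 3 σ bonds, plus one π bond, 3 electron-density regions.
C6 carries 2 σ bonds, plus two π bonds, giving a steric number of 2, so it is sp.
C7 (2 σ bonds, plus two π bonds) has steric number 2: sp.
C8 (4 σ bonds) has steric number 4: sp3.

C1 sp3, C2 sp3, C3 sp3, C4 sp2, C5 sp2, C6 sp, C7 sp, C8 sp3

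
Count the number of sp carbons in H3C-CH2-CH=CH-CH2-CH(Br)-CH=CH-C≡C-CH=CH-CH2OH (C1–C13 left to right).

2

C1: sp3
C2: sp3
C3: sp2
C4: sp2
C5: sp3
C6: sp3
C7: sp2
C8: sp2
C9: sp ✓
C10: sp ✓
C11: sp2
C12: sp2
C13: sp3
C9, C10 → 2 sp carbons.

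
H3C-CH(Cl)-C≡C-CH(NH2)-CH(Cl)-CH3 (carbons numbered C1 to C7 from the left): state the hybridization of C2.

sp3

C2: 4 σ bonds; 4 regions of electron density → sp3.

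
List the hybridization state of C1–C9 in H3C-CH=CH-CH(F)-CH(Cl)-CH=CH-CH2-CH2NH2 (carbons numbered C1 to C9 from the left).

C1 sp3, C2 sp2, C3 sp2, C4 sp3, C5 sp3, C6 sp2, C7 sp2, C8 sp3, C9 sp3

C1 has 4 σ bonds: steric number 4 → sp3.
C2 — 3 σ bonds, plus one π bond. Steric number 3, so sp2.
C3 is sp2: 3 σ bonds, plus one π bond, 3 electron-density regions.
C4 has 4 σ bonds: steric number 4 → sp3.
C5 — 4 σ bonds. Steric number 4, so sp3.
C6 is sp2: 3 σ bonds, plus one π bond, 3 electron-density regions.
C7 — 3 σ bonds, plus one π bond. Steric number 3, so sp2.
C8 has 4 σ bonds: steric number 4 → sp3.
C9 carries 4 σ bonds, giving a steric number of 4, so it is sp3.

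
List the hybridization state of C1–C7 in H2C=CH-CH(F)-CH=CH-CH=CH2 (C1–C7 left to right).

C1 — 3 σ bonds, plus one π bond. Steric number 3, so sp2.
C2 carries 3 σ bonds, plus one π bond, giving a steric number of 3, so it is sp2.
C3: 4 σ bonds; 4 regions of electron density → sp3.
C4: 3 σ bonds, plus one π bond; 3 regions of electron density → sp2.
C5 — 3 σ bonds, plus one π bond. Steric number 3, so sp2.
C6 is sp2: 3 σ bonds, plus one π bond, 3 electron-density regions.
C7: 3 σ bonds, plus one π bond — 3 electron domains, sp2.

C1 sp2, C2 sp2, C3 sp3, C4 sp2, C5 sp2, C6 sp2, C7 sp2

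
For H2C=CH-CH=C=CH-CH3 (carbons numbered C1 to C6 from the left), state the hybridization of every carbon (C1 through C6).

C1 sp2, C2 sp2, C3 sp2, C4 sp, C5 sp2, C6 sp3

C1: 3 σ bonds, plus one π bond; 3 regions of electron density → sp2.
C2 (3 σ bonds, plus one π bond) has steric number 3: sp2.
C3: 3 σ bonds, plus one π bond — 3 electron domains, sp2.
C4: 2 σ bonds, plus two π bonds — 2 electron domains, sp.
C5 has 3 σ bonds, plus one π bond: steric number 3 → sp2.
C6: 4 σ bonds; 4 regions of electron density → sp3.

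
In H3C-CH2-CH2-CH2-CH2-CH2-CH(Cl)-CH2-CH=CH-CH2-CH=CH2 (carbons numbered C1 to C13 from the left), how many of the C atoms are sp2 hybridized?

4

C1: sp3
C2: sp3
C3: sp3
C4: sp3
C5: sp3
C6: sp3
C7: sp3
C8: sp3
C9: sp2 ✓
C10: sp2 ✓
C11: sp3
C12: sp2 ✓
C13: sp2 ✓
C9, C10, C12, C13 → 4 sp2 carbons.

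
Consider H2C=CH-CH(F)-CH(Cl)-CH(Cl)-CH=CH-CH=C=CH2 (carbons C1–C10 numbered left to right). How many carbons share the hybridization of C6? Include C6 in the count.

C6 is sp2 (one π bond).
C1: sp2 ✓
C2: sp2 ✓
C3: sp3
C4: sp3
C5: sp3
C6: sp2 ✓
C7: sp2 ✓
C8: sp2 ✓
C9: sp
C10: sp2 ✓
6 carbons are sp2.

6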